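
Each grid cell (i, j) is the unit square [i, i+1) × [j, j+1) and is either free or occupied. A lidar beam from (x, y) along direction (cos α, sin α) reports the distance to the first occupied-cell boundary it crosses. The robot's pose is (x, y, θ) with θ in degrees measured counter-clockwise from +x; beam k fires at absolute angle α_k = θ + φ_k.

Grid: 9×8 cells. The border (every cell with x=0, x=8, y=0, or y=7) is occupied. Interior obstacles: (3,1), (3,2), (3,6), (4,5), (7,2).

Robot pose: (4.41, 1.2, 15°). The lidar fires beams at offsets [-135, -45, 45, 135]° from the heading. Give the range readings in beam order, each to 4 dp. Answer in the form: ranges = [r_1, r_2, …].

ranges = [0.2309, 0.4000, 6.6973, 0.4734]

beam 1: φ=-135°, α=240°
  direction (-0.5000, -0.8660); cell (4,1); t to first gridline: x 0.8200, y 0.2309 (then +2.0000 / +1.1547)
    (4,0) via y @ 0.2309  # hit
  → r_1 = 0.2309
beam 2: φ=-45°, α=330°
  direction (0.8660, -0.5000); cell (4,1); t to first gridline: x 0.6813, y 0.4000 (then +1.1547 / +2.0000)
    (4,0) via y @ 0.4000  # hit
  → r_2 = 0.4000
beam 3: φ=45°, α=60°
  direction (0.5000, 0.8660); cell (4,1); t to first gridline: x 1.1800, y 0.9238 (then +2.0000 / +1.1547)
    (4,2) via y @ 0.9238
    (5,2) via x @ 1.1800
    (5,3) via y @ 2.0785
    (6,3) via x @ 3.1800
    (6,4) via y @ 3.2332
    (6,5) via y @ 4.3879
    (7,5) via x @ 5.1800
    (7,6) via y @ 5.5426
    (7,7) via y @ 6.6973  # hit
  → r_3 = 6.6973
beam 4: φ=135°, α=150°
  direction (-0.8660, 0.5000); cell (4,1); t to first gridline: x 0.4734, y 1.6000 (then +1.1547 / +2.0000)
    (3,1) via x @ 0.4734  # hit
  → r_4 = 0.4734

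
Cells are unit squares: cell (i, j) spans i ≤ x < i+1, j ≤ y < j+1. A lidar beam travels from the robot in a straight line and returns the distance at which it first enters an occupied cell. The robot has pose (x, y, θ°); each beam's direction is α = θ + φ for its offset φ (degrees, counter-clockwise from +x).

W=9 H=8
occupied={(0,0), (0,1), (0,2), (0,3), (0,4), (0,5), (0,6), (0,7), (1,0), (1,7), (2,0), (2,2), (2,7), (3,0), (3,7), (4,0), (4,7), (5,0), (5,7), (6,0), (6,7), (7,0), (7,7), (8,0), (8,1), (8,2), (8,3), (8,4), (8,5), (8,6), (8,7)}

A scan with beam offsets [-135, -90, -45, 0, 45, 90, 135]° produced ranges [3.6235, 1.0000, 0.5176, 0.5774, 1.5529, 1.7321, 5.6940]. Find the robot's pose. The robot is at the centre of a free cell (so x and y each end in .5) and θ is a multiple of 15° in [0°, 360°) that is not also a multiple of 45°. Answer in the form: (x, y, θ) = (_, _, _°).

Enumerate (i+0.5, j+0.5, θ) over the 41 free cells and 16 admissible headings. For each, cast all 7 beams and compare to the given ranges.
  (2.5, 3.5, 30°): beam 1 = 0.5176 ≠ 3.6235 ✗
  (1.5, 2.5, 105°): beam 1 = 0.5774 ≠ 3.6235 ✗
  (3.5, 5.5, 30°): beam 1 = 2.5882 ≠ 3.6235 ✗
  (7.5, 2.5, 240°): beam 1 = 4.6587 ≠ 3.6235 ✗
  (4.5, 1.5, 285°): beam 1 = 1.7321 ≠ 3.6235 ✗
  …
  (6.5, 1.5, 300°): r_1=3.6235, r_2=1.0000, r_3=0.5176, r_4=0.5774, r_5=1.5529, r_6=1.7321, r_7=5.6940 — all match ✓
No second candidate reproduces the full scan.

(x, y, θ) = (6.5, 1.5, 300°)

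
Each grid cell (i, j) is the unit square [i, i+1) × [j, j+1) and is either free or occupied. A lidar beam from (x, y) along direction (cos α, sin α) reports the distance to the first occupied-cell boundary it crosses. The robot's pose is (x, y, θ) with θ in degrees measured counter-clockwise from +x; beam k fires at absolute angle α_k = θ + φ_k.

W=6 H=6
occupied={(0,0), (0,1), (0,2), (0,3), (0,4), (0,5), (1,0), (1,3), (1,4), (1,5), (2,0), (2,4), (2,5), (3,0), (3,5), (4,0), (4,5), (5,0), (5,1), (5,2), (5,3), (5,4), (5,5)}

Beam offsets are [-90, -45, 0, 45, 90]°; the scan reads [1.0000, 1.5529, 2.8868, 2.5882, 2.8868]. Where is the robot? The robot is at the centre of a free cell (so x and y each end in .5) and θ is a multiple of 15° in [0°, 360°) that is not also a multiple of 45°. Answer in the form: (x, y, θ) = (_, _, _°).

(x, y, θ) = (3.5, 3.5, 210°)

The pose lattice has 13·16 = 208 candidates. Test each by forward raycasting.
  (2.5, 2.5, 165°): beam 1 = 1.5529 ≠ 1.0000 ✗
  (4.5, 1.5, 75°): beam 1 = 0.5176 ≠ 1.0000 ✗
  (4.5, 3.5, 345°): beam 1 = 2.5882 ≠ 1.0000 ✗
  …
  (3.5, 3.5, 210°): r_1=1.0000, r_2=1.5529, r_3=2.8868, r_4=2.5882, r_5=2.8868 — all match ✓
No second candidate reproduces the full scan.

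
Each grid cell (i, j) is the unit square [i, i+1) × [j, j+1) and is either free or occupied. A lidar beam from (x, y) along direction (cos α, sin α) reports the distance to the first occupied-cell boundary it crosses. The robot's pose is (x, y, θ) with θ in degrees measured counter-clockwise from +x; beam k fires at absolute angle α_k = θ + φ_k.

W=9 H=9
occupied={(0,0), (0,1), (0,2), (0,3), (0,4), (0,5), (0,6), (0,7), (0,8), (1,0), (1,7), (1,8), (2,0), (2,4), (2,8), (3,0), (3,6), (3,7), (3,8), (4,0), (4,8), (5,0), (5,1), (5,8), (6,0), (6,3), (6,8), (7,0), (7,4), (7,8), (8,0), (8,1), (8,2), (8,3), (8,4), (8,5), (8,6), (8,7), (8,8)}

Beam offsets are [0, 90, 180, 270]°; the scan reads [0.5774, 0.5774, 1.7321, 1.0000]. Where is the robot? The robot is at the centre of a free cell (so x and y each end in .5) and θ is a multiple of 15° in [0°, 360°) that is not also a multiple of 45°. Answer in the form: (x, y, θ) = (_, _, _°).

(x, y, θ) = (7.5, 1.5, 300°)

Candidates: 42 free-cell centres × 16 headings = 672 poses. Raycast each; keep the one whose scan matches to 4 dp.
  (6.5, 2.5, 210°): beam 1 = 1.0000 ≠ 0.5774 ✗
  (7.5, 6.5, 285°): beam 1 = 1.5529 ≠ 0.5774 ✗
  (2.5, 2.5, 120°): beam 1 = 3.0000 ≠ 0.5774 ✗
  (4.5, 1.5, 60°): beam 1 = 7.0000 ≠ 0.5774 ✗
  …
  (7.5, 1.5, 300°): r_1=0.5774, r_2=0.5774, r_3=1.7321, r_4=1.0000 — all match ✓
Unique over the lattice → pose = (7.5, 1.5, 300°).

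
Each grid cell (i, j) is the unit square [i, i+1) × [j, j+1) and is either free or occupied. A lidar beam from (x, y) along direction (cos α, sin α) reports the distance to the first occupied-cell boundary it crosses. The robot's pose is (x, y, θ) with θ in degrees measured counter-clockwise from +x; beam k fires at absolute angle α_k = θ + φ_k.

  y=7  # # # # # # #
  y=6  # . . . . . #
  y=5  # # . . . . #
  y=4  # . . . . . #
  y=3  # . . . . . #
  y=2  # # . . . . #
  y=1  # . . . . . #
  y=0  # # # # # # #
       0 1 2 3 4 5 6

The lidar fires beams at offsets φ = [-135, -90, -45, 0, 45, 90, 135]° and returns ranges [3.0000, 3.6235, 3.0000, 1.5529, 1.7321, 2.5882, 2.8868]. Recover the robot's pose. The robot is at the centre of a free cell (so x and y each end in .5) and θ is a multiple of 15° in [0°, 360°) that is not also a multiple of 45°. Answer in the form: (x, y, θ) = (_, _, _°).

(x, y, θ) = (4.5, 4.5, 345°)

Candidates: 28 free-cell centres × 16 headings = 448 poses. Raycast each; keep the one whose scan matches to 4 dp.
  (5.5, 2.5, 210°): beam 1 = 1.9319 ≠ 3.0000 ✗
  (3.5, 6.5, 15°): beam 1 = 4.0415 ≠ 3.0000 ✗
  (3.5, 5.5, 210°): beam 1 = 1.5529 ≠ 3.0000 ✗
  (5.5, 6.5, 30°): beam 1 = 5.6940 ≠ 3.0000 ✗
  (3.5, 6.5, 165°): beam 1 = 1.0000 ≠ 3.0000 ✗
  …
  (4.5, 4.5, 345°): r_1=3.0000, r_2=3.6235, r_3=3.0000, r_4=1.5529, r_5=1.7321, r_6=2.5882, r_7=2.8868 — all match ✓
Unique over the lattice → pose = (4.5, 4.5, 345°).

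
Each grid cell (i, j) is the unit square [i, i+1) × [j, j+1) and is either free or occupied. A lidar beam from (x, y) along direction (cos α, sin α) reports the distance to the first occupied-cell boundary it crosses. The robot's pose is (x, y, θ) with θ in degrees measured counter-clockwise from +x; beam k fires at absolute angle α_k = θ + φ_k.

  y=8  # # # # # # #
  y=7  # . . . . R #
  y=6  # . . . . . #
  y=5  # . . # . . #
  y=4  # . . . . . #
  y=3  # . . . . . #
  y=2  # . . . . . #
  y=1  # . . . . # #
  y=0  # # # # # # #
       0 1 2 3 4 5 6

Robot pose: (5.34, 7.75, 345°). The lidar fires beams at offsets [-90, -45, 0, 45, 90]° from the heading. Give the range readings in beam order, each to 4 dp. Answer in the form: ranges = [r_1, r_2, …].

ranges = [6.9881, 1.3200, 0.6833, 0.5000, 0.2588]

beam 1: φ=-90°, α=255°
  cosα=-0.2588 sinα=-0.9659 | (5,7) | tMaxX 1.3137 tMaxY 0.7765 | tΔX 3.8637 tΔY 1.0353
    t=0.7765 [y] (5,6)
    t=1.3137 [x] (4,6)
    t=1.8117 [y] (4,5)
    t=2.8470 [y] (4,4)
    t=3.8823 [y] (4,3)
    t=4.9176 [y] (4,2)
    t=5.1774 [x] (3,2)
    t=5.9528 [y] (3,1)
    t=6.9881 [y] (3,0) — stop
  → r_1 = 6.9881
beam 2: φ=-45°, α=300°
  cosα=0.5000 sinα=-0.8660 | (5,7) | tMaxX 1.3200 tMaxY 0.8660 | tΔX 2.0000 tΔY 1.1547
    t=0.8660 [y] (5,6)
    t=1.3200 [x] (6,6) — stop
  → r_2 = 1.3200
beam 3: φ=0°, α=345°
  cosα=0.9659 sinα=-0.2588 | (5,7) | tMaxX 0.6833 tMaxY 2.8978 | tΔX 1.0353 tΔY 3.8637
    t=0.6833 [x] (6,7) — stop
  → r_3 = 0.6833
beam 4: φ=45°, α=30°
  cosα=0.8660 sinα=0.5000 | (5,7) | tMaxX 0.7621 tMaxY 0.5000 | tΔX 1.1547 tΔY 2.0000
    t=0.5000 [y] (5,8) — stop
  → r_4 = 0.5000
beam 5: φ=90°, α=75°
  cosα=0.2588 sinα=0.9659 | (5,7) | tMaxX 2.5500 tMaxY 0.2588 | tΔX 3.8637 tΔY 1.0353
    t=0.2588 [y] (5,8) — stop
  → r_5 = 0.2588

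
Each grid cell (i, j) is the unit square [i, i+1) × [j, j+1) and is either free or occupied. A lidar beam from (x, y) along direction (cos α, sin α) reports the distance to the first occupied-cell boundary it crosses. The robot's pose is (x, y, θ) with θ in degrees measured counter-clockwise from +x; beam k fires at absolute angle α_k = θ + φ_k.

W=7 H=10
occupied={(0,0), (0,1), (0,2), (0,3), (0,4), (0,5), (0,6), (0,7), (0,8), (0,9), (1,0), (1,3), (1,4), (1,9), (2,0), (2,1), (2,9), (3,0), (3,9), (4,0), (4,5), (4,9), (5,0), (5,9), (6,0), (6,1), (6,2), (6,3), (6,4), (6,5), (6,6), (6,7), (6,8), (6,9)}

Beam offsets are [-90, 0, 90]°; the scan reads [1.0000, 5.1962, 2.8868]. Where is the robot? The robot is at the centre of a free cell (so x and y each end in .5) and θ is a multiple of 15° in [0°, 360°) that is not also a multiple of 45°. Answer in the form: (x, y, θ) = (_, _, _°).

(x, y, θ) = (5.5, 3.5, 150°)

Candidates: 36 free-cell centres × 16 headings = 576 poses. Raycast each; keep the one whose scan matches to 4 dp.
  (1.5, 5.5, 300°): beam 1 = 0.5774 ≠ 1.0000 ✗
  (5.5, 3.5, 195°): beam 1 = 1.9319 ≠ 1.0000 ✗
  (5.5, 4.5, 300°): beam 1 = 5.1962 ≠ 1.0000 ✗
  (1.5, 5.5, 30°): beam 1 = 0.5774 ≠ 1.0000 ✗
  …
  (5.5, 3.5, 150°): r_1=1.0000, r_2=5.1962, r_3=2.8868 — all match ✓
Only this pose fits every beam.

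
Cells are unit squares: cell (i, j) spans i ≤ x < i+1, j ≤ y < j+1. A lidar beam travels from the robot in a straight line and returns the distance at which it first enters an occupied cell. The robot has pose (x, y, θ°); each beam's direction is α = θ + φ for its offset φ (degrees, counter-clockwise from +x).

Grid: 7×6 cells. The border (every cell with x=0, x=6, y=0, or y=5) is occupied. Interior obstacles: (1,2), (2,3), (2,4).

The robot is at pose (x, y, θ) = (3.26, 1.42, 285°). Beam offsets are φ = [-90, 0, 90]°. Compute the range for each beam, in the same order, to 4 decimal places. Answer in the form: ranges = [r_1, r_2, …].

beam 1: φ=-90°, α=195°
  dir = (cos 195°, sin 195°) = (-0.9659, -0.2588); from cell (3,1)
  next x-line at t=0.2692, next y-line at t=1.6228; Δt_x=1.0353, Δt_y=3.8637
    x: enter (2,1) at t=0.2692
    x: enter (1,1) at t=1.3044
    y: enter (1,0) at t=1.6228 ← occupied
  → r_1 = 1.6228
beam 2: φ=0°, α=285°
  dir = (cos 285°, sin 285°) = (0.2588, -0.9659); from cell (3,1)
  next x-line at t=2.8591, next y-line at t=0.4348; Δt_x=3.8637, Δt_y=1.0353
    y: enter (3,0) at t=0.4348 ← occupied
  → r_2 = 0.4348
beam 3: φ=90°, α=15°
  dir = (cos 15°, sin 15°) = (0.9659, 0.2588); from cell (3,1)
  next x-line at t=0.7661, next y-line at t=2.2409; Δt_x=1.0353, Δt_y=3.8637
    x: enter (4,1) at t=0.7661
    x: enter (5,1) at t=1.8014
    y: enter (5,2) at t=2.2409
    x: enter (6,2) at t=2.8367 ← occupied
  → r_3 = 2.8367

ranges = [1.6228, 0.4348, 2.8367]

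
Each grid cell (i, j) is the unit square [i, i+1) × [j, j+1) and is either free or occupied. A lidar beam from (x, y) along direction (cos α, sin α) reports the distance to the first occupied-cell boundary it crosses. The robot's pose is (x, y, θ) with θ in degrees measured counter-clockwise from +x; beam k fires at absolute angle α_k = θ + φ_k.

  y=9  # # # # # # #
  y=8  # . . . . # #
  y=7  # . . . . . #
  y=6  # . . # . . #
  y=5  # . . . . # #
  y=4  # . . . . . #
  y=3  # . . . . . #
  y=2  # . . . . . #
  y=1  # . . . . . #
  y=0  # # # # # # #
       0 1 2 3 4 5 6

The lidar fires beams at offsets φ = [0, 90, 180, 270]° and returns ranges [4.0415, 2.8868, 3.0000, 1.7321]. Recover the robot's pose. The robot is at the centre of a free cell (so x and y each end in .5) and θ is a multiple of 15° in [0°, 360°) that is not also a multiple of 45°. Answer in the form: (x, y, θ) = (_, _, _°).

(x, y, θ) = (2.5, 4.5, 300°)

Candidates: 37 free-cell centres × 16 headings = 592 poses. Raycast each; keep the one whose scan matches to 4 dp.
  (3.5, 5.5, 300°): beam 1 = 5.0000 ≠ 4.0415 ✗
  (3.5, 5.5, 15°): beam 1 = 1.5529 ≠ 4.0415 ✗
  (4.5, 3.5, 30°): beam 1 = 1.7321 ≠ 4.0415 ✗
  (3.5, 7.5, 165°): beam 1 = 2.5882 ≠ 4.0415 ✗
  …
  (2.5, 4.5, 300°): r_1=4.0415, r_2=2.8868, r_3=3.0000, r_4=1.7321 — all match ✓
Unique over the lattice → pose = (2.5, 4.5, 300°).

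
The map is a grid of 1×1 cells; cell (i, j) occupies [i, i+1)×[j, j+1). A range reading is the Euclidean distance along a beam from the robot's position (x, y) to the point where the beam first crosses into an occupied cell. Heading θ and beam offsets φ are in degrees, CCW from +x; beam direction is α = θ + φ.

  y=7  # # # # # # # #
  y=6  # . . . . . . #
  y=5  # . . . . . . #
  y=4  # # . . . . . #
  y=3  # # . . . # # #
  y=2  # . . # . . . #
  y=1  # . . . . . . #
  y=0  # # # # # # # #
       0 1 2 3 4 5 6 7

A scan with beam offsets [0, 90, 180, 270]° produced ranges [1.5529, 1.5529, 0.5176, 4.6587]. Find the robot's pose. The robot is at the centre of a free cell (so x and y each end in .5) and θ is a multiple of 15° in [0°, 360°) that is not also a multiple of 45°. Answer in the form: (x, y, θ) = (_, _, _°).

Candidates: 31 free-cell centres × 16 headings = 496 poses. Raycast each; keep the one whose scan matches to 4 dp.
  (2.5, 4.5, 195°): beam 1 = 0.5176 ≠ 1.5529 ✗
  (2.5, 5.5, 345°): beam 1 = 4.6587 ≠ 1.5529 ✗
  (6.5, 4.5, 345°): beam 1 = 0.5176 ≠ 1.5529 ✗
  …
  (2.5, 2.5, 165°): r_1=1.5529, r_2=1.5529, r_3=0.5176, r_4=4.6587 — all match ✓
Unique over the lattice → pose = (2.5, 2.5, 165°).

(x, y, θ) = (2.5, 2.5, 165°)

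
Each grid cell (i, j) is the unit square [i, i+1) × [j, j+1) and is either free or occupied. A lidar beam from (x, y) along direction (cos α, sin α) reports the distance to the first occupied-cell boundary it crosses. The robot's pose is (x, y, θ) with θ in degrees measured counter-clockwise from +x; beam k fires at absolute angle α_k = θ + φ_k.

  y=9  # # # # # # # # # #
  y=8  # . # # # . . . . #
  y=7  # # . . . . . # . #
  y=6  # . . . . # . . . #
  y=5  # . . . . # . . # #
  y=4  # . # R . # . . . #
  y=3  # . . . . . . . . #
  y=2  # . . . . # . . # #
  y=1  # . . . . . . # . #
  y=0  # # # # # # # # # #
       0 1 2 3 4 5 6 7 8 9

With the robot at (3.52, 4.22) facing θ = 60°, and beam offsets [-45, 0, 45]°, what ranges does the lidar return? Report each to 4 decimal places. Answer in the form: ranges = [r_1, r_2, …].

ranges = [1.5322, 2.9600, 3.9133]

beam 1: φ=-45°, α=15°
  direction (0.9659, 0.2588); cell (3,4); t to first gridline: x 0.4969, y 3.0137 (then +1.0353 / +3.8637)
    (4,4) via x @ 0.4969
    (5,4) via x @ 1.5322  # hit
  → r_1 = 1.5322
beam 2: φ=0°, α=60°
  direction (0.5000, 0.8660); cell (3,4); t to first gridline: x 0.9600, y 0.9007 (then +2.0000 / +1.1547)
    (3,5) via y @ 0.9007
    (4,5) via x @ 0.9600
    (4,6) via y @ 2.0554
    (5,6) via x @ 2.9600  # hit
  → r_2 = 2.9600
beam 3: φ=45°, α=105°
  direction (-0.2588, 0.9659); cell (3,4); t to first gridline: x 2.0091, y 0.8075 (then +3.8637 / +1.0353)
    (3,5) via y @ 0.8075
    (3,6) via y @ 1.8428
    (2,6) via x @ 2.0091
    (2,7) via y @ 2.8781
    (2,8) via y @ 3.9133  # hit
  → r_3 = 3.9133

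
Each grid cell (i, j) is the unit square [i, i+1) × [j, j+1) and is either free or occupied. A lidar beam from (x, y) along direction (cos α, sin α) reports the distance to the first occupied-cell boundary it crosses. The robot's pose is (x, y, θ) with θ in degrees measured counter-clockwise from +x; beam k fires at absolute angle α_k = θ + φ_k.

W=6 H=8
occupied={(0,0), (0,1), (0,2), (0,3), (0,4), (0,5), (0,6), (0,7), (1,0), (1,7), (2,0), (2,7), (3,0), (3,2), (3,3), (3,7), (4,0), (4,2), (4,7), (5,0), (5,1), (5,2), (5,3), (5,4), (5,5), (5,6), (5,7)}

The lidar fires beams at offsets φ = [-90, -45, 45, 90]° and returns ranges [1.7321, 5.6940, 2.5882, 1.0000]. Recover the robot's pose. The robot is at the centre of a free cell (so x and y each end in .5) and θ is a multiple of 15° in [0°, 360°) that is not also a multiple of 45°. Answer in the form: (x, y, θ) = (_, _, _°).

Enumerate (i+0.5, j+0.5, θ) over the 21 free cells and 16 admissible headings. For each, cast all 4 beams and compare to the given ranges.
  (4.5, 6.5, 15°): beam 1 = 1.9319 ≠ 1.7321 ✗
  (3.5, 5.5, 285°): beam 1 = 2.5882 ≠ 1.7321 ✗
  (2.5, 2.5, 60°): beam 1 = 0.5774 ≠ 1.7321 ✗
  (4.5, 5.5, 120°): beam 1 = 0.5774 ≠ 1.7321 ✗
  …
  (2.5, 6.5, 300°): r_1=1.7321, r_2=5.6940, r_3=2.5882, r_4=1.0000 — all match ✓
No second candidate reproduces the full scan.

(x, y, θ) = (2.5, 6.5, 300°)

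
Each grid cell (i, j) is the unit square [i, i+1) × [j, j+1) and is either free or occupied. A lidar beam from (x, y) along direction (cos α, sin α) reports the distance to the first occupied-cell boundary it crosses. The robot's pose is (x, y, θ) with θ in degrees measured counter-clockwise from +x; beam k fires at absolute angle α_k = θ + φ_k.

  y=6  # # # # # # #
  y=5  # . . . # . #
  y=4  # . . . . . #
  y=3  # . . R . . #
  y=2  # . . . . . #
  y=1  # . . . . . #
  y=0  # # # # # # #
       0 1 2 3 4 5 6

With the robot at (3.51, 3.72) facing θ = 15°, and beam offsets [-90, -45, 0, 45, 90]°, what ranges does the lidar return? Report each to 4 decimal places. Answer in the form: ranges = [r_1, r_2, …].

beam 1: φ=-90°, α=285°
  cosα=0.2588 sinα=-0.9659 | (3,3) | tMaxX 1.8932 tMaxY 0.7454 | tΔX 3.8637 tΔY 1.0353
    t=0.7454 [y] (3,2)
    t=1.7807 [y] (3,1)
    t=1.8932 [x] (4,1)
    t=2.8160 [y] (4,0) — stop
  → r_1 = 2.8160
beam 2: φ=-45°, α=330°
  cosα=0.8660 sinα=-0.5000 | (3,3) | tMaxX 0.5658 tMaxY 1.4400 | tΔX 1.1547 tΔY 2.0000
    t=0.5658 [x] (4,3)
    t=1.4400 [y] (4,2)
    t=1.7205 [x] (5,2)
    t=2.8752 [x] (6,2) — stop
  → r_2 = 2.8752
beam 3: φ=0°, α=15°
  cosα=0.9659 sinα=0.2588 | (3,3) | tMaxX 0.5073 tMaxY 1.0818 | tΔX 1.0353 tΔY 3.8637
    t=0.5073 [x] (4,3)
    t=1.0818 [y] (4,4)
    t=1.5426 [x] (5,4)
    t=2.5778 [x] (6,4) — stop
  → r_3 = 2.5778
beam 4: φ=45°, α=60°
  cosα=0.5000 sinα=0.8660 | (3,3) | tMaxX 0.9800 tMaxY 0.3233 | tΔX 2.0000 tΔY 1.1547
    t=0.3233 [y] (3,4)
    t=0.9800 [x] (4,4)
    t=1.4780 [y] (4,5) — stop
  → r_4 = 1.4780
beam 5: φ=90°, α=105°
  cosα=-0.2588 sinα=0.9659 | (3,3) | tMaxX 1.9705 tMaxY 0.2899 | tΔX 3.8637 tΔY 1.0353
    t=0.2899 [y] (3,4)
    t=1.3252 [y] (3,5)
    t=1.9705 [x] (2,5)
    t=2.3604 [y] (2,6) — stop
  → r_5 = 2.3604

ranges = [2.8160, 2.8752, 2.5778, 1.4780, 2.3604]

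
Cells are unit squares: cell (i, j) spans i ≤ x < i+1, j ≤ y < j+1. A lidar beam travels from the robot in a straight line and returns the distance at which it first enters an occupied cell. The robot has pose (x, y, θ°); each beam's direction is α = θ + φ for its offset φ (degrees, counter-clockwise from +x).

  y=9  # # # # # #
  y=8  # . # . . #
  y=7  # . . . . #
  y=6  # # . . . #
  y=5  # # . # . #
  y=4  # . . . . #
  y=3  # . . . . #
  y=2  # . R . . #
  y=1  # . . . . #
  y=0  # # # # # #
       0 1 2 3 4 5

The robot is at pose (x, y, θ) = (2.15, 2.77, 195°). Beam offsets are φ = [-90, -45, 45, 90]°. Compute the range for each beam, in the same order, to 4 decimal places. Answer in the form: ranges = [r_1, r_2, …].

beam 1: φ=-90°, α=105°
  direction (-0.2588, 0.9659); cell (2,2); t to first gridline: x 0.5796, y 0.2381 (then +3.8637 / +1.0353)
    (2,3) via y @ 0.2381
    (1,3) via x @ 0.5796
    (1,4) via y @ 1.2734
    (1,5) via y @ 2.3087  # hit
  → r_1 = 2.3087
beam 2: φ=-45°, α=150°
  direction (-0.8660, 0.5000); cell (2,2); t to first gridline: x 0.1732, y 0.4600 (then +1.1547 / +2.0000)
    (1,2) via x @ 0.1732
    (1,3) via y @ 0.4600
    (0,3) via x @ 1.3279  # hit
  → r_2 = 1.3279
beam 3: φ=45°, α=240°
  direction (-0.5000, -0.8660); cell (2,2); t to first gridline: x 0.3000, y 0.8891 (then +2.0000 / +1.1547)
    (1,2) via x @ 0.3000
    (1,1) via y @ 0.8891
    (1,0) via y @ 2.0438  # hit
  → r_3 = 2.0438
beam 4: φ=90°, α=285°
  direction (0.2588, -0.9659); cell (2,2); t to first gridline: x 3.2841, y 0.7972 (then +3.8637 / +1.0353)
    (2,1) via y @ 0.7972
    (2,0) via y @ 1.8324  # hit
  → r_4 = 1.8324

ranges = [2.3087, 1.3279, 2.0438, 1.8324]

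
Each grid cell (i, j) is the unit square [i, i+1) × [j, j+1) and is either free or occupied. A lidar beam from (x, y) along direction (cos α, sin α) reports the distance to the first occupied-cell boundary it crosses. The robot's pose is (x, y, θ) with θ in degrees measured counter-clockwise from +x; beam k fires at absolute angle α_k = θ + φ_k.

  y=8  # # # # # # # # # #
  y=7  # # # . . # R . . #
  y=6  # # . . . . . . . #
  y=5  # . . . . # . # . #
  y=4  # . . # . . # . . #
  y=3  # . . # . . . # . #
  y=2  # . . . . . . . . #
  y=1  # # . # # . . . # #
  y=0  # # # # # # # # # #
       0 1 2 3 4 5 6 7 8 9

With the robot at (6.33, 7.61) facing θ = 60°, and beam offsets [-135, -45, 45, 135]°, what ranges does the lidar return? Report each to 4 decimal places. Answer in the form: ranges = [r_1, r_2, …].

beam 1: φ=-135°, α=285°
  cosα=0.2588 sinα=-0.9659 | (6,7) | tMaxX 2.5887 tMaxY 0.6315 | tΔX 3.8637 tΔY 1.0353
    t=0.6315 [y] (6,6)
    t=1.6668 [y] (6,5)
    t=2.5887 [x] (7,5) — stop
  → r_1 = 2.5887
beam 2: φ=-45°, α=15°
  cosα=0.9659 sinα=0.2588 | (6,7) | tMaxX 0.6936 tMaxY 1.5068 | tΔX 1.0353 tΔY 3.8637
    t=0.6936 [x] (7,7)
    t=1.5068 [y] (7,8) — stop
  → r_2 = 1.5068
beam 3: φ=45°, α=105°
  cosα=-0.2588 sinα=0.9659 | (6,7) | tMaxX 1.2750 tMaxY 0.4038 | tΔX 3.8637 tΔY 1.0353
    t=0.4038 [y] (6,8) — stop
  → r_3 = 0.4038
beam 4: φ=135°, α=195°
  cosα=-0.9659 sinα=-0.2588 | (6,7) | tMaxX 0.3416 tMaxY 2.3569 | tΔX 1.0353 tΔY 3.8637
    t=0.3416 [x] (5,7) — stop
  → r_4 = 0.3416

ranges = [2.5887, 1.5068, 0.4038, 0.3416]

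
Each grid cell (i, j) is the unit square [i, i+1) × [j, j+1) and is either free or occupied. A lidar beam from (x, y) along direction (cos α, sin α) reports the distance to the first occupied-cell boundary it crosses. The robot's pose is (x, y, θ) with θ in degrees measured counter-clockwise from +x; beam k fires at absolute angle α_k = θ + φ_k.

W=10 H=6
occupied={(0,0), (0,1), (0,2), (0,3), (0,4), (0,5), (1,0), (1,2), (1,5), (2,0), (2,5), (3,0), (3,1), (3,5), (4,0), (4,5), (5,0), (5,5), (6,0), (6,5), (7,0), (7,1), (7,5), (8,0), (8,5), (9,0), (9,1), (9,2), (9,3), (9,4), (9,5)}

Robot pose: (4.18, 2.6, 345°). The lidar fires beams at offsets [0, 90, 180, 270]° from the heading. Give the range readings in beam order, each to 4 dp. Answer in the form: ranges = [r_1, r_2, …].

ranges = [2.9195, 2.4847, 3.2922, 0.6955]

beam 1: φ=0°, α=345°
  cosα=0.9659 sinα=-0.2588 | (4,2) | tMaxX 0.8489 tMaxY 2.3182 | tΔX 1.0353 tΔY 3.8637
    t=0.8489 [x] (5,2)
    t=1.8842 [x] (6,2)
    t=2.3182 [y] (6,1)
    t=2.9195 [x] (7,1) — stop
  → r_1 = 2.9195
beam 2: φ=90°, α=75°
  cosα=0.2588 sinα=0.9659 | (4,2) | tMaxX 3.1682 tMaxY 0.4141 | tΔX 3.8637 tΔY 1.0353
    t=0.4141 [y] (4,3)
    t=1.4494 [y] (4,4)
    t=2.4847 [y] (4,5) — stop
  → r_2 = 2.4847
beam 3: φ=180°, α=165°
  cosα=-0.9659 sinα=0.2588 | (4,2) | tMaxX 0.1863 tMaxY 1.5455 | tΔX 1.0353 tΔY 3.8637
    t=0.1863 [x] (3,2)
    t=1.2216 [x] (2,2)
    t=1.5455 [y] (2,3)
    t=2.2569 [x] (1,3)
    t=3.2922 [x] (0,3) — stop
  → r_3 = 3.2922
beam 4: φ=270°, α=255°
  cosα=-0.2588 sinα=-0.9659 | (4,2) | tMaxX 0.6955 tMaxY 0.6212 | tΔX 3.8637 tΔY 1.0353
    t=0.6212 [y] (4,1)
    t=0.6955 [x] (3,1) — stop
  → r_4 = 0.6955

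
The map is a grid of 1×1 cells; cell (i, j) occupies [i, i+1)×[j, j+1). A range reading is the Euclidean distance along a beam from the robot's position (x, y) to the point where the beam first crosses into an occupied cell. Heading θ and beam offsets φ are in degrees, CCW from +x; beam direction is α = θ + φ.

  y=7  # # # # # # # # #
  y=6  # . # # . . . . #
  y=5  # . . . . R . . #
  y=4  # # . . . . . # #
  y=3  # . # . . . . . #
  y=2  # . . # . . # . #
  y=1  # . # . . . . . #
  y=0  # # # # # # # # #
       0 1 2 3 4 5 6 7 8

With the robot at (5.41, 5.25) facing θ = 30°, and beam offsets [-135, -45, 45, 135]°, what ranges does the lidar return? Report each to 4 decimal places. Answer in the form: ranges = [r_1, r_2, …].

ranges = [4.3999, 1.6461, 1.8117, 2.8978]

beam 1: φ=-135°, α=255°
  cosα=-0.2588 sinα=-0.9659 | (5,5) | tMaxX 1.5841 tMaxY 0.2588 | tΔX 3.8637 tΔY 1.0353
    t=0.2588 [y] (5,4)
    t=1.2941 [y] (5,3)
    t=1.5841 [x] (4,3)
    t=2.3294 [y] (4,2)
    t=3.3646 [y] (4,1)
    t=4.3999 [y] (4,0) — stop
  → r_1 = 4.3999
beam 2: φ=-45°, α=345°
  cosα=0.9659 sinα=-0.2588 | (5,5) | tMaxX 0.6108 tMaxY 0.9659 | tΔX 1.0353 tΔY 3.8637
    t=0.6108 [x] (6,5)
    t=0.9659 [y] (6,4)
    t=1.6461 [x] (7,4) — stop
  → r_2 = 1.6461
beam 3: φ=45°, α=75°
  cosα=0.2588 sinα=0.9659 | (5,5) | tMaxX 2.2796 tMaxY 0.7765 | tΔX 3.8637 tΔY 1.0353
    t=0.7765 [y] (5,6)
    t=1.8117 [y] (5,7) — stop
  → r_3 = 1.8117
beam 4: φ=135°, α=165°
  cosα=-0.9659 sinα=0.2588 | (5,5) | tMaxX 0.4245 tMaxY 2.8978 | tΔX 1.0353 tΔY 3.8637
    t=0.4245 [x] (4,5)
    t=1.4597 [x] (3,5)
    t=2.4950 [x] (2,5)
    t=2.8978 [y] (2,6) — stop
  → r_4 = 2.8978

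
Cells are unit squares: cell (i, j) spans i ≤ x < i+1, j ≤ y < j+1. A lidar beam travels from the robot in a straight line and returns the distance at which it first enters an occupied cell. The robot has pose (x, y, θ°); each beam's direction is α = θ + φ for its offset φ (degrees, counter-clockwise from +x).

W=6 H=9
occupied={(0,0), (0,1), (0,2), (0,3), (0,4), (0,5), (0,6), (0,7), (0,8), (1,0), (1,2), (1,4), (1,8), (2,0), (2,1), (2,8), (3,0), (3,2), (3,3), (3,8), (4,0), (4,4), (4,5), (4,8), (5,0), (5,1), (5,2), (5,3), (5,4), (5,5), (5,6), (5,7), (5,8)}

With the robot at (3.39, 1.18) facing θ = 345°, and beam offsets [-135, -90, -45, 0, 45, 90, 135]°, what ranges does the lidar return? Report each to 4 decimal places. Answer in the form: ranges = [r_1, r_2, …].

ranges = [0.3600, 0.1863, 0.2078, 0.6955, 1.8591, 0.8489, 0.7800]

beam 1: φ=-135°, α=210°
  cosα=-0.8660 sinα=-0.5000 | (3,1) | tMaxX 0.4503 tMaxY 0.3600 | tΔX 1.1547 tΔY 2.0000
    t=0.3600 [y] (3,0) — stop
  → r_1 = 0.3600
beam 2: φ=-90°, α=255°
  cosα=-0.2588 sinα=-0.9659 | (3,1) | tMaxX 1.5068 tMaxY 0.1863 | tΔX 3.8637 tΔY 1.0353
    t=0.1863 [y] (3,0) — stop
  → r_2 = 0.1863
beam 3: φ=-45°, α=300°
  cosα=0.5000 sinα=-0.8660 | (3,1) | tMaxX 1.2200 tMaxY 0.2078 | tΔX 2.0000 tΔY 1.1547
    t=0.2078 [y] (3,0) — stop
  → r_3 = 0.2078
beam 4: φ=0°, α=345°
  cosα=0.9659 sinα=-0.2588 | (3,1) | tMaxX 0.6315 tMaxY 0.6955 | tΔX 1.0353 tΔY 3.8637
    t=0.6315 [x] (4,1)
    t=0.6955 [y] (4,0) — stop
  → r_4 = 0.6955
beam 5: φ=45°, α=30°
  cosα=0.8660 sinα=0.5000 | (3,1) | tMaxX 0.7044 tMaxY 1.6400 | tΔX 1.1547 tΔY 2.0000
    t=0.7044 [x] (4,1)
    t=1.6400 [y] (4,2)
    t=1.8591 [x] (5,2) — stop
  → r_5 = 1.8591
beam 6: φ=90°, α=75°
  cosα=0.2588 sinα=0.9659 | (3,1) | tMaxX 2.3569 tMaxY 0.8489 | tΔX 3.8637 tΔY 1.0353
    t=0.8489 [y] (3,2) — stop
  → r_6 = 0.8489
beam 7: φ=135°, α=120°
  cosα=-0.5000 sinα=0.8660 | (3,1) | tMaxX 0.7800 tMaxY 0.9469 | tΔX 2.0000 tΔY 1.1547
    t=0.7800 [x] (2,1) — stop
  → r_7 = 0.7800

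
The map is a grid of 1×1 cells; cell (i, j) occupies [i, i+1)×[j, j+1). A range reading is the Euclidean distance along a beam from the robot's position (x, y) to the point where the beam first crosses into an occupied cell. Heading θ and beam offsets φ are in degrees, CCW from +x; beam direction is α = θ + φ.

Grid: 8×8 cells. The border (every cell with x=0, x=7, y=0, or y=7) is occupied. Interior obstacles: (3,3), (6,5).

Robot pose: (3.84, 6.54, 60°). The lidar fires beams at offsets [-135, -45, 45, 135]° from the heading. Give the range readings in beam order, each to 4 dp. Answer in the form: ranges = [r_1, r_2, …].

ranges = [5.7354, 1.7773, 0.4762, 2.9402]

beam 1: φ=-135°, α=285°
  cosα=0.2588 sinα=-0.9659 | (3,6) | tMaxX 0.6182 tMaxY 0.5590 | tΔX 3.8637 tΔY 1.0353
    t=0.5590 [y] (3,5)
    t=0.6182 [x] (4,5)
    t=1.5943 [y] (4,4)
    t=2.6296 [y] (4,3)
    t=3.6649 [y] (4,2)
    t=4.4819 [x] (5,2)
    t=4.7002 [y] (5,1)
    t=5.7354 [y] (5,0) — stop
  → r_1 = 5.7354
beam 2: φ=-45°, α=15°
  cosα=0.9659 sinα=0.2588 | (3,6) | tMaxX 0.1656 tMaxY 1.7773 | tΔX 1.0353 tΔY 3.8637
    t=0.1656 [x] (4,6)
    t=1.2009 [x] (5,6)
    t=1.7773 [y] (5,7) — stop
  → r_2 = 1.7773
beam 3: φ=45°, α=105°
  cosα=-0.2588 sinα=0.9659 | (3,6) | tMaxX 3.2455 tMaxY 0.4762 | tΔX 3.8637 tΔY 1.0353
    t=0.4762 [y] (3,7) — stop
  → r_3 = 0.4762
beam 4: φ=135°, α=195°
  cosα=-0.9659 sinα=-0.2588 | (3,6) | tMaxX 0.8696 tMaxY 2.0864 | tΔX 1.0353 tΔY 3.8637
    t=0.8696 [x] (2,6)
    t=1.9049 [x] (1,6)
    t=2.0864 [y] (1,5)
    t=2.9402 [x] (0,5) — stop
  → r_4 = 2.9402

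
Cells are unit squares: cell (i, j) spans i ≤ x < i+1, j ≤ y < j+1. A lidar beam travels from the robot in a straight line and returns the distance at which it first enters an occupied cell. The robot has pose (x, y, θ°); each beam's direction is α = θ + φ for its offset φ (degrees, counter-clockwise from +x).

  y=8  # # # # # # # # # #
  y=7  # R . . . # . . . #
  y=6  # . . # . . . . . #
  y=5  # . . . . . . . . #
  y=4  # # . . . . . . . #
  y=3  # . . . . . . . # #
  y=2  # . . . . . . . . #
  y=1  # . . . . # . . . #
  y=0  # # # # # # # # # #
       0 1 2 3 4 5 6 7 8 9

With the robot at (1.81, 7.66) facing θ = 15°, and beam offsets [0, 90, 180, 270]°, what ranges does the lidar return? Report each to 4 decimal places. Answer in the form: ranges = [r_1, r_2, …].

beam 1: φ=0°, α=15°
  cosα=0.9659 sinα=0.2588 | (1,7) | tMaxX 0.1967 tMaxY 1.3137 | tΔX 1.0353 tΔY 3.8637
    t=0.1967 [x] (2,7)
    t=1.2320 [x] (3,7)
    t=1.3137 [y] (3,8) — stop
  → r_1 = 1.3137
beam 2: φ=90°, α=105°
  cosα=-0.2588 sinα=0.9659 | (1,7) | tMaxX 3.1296 tMaxY 0.3520 | tΔX 3.8637 tΔY 1.0353
    t=0.3520 [y] (1,8) — stop
  → r_2 = 0.3520
beam 3: φ=180°, α=195°
  cosα=-0.9659 sinα=-0.2588 | (1,7) | tMaxX 0.8386 tMaxY 2.5500 | tΔX 1.0353 tΔY 3.8637
    t=0.8386 [x] (0,7) — stop
  → r_3 = 0.8386
beam 4: φ=270°, α=285°
  cosα=0.2588 sinα=-0.9659 | (1,7) | tMaxX 0.7341 tMaxY 0.6833 | tΔX 3.8637 tΔY 1.0353
    t=0.6833 [y] (1,6)
    t=0.7341 [x] (2,6)
    t=1.7186 [y] (2,5)
    t=2.7538 [y] (2,4)
    t=3.7891 [y] (2,3)
    t=4.5978 [x] (3,3)
    t=4.8244 [y] (3,2)
    t=5.8597 [y] (3,1)
    t=6.8949 [y] (3,0) — stop
  → r_4 = 6.8949

ranges = [1.3137, 0.3520, 0.8386, 6.8949]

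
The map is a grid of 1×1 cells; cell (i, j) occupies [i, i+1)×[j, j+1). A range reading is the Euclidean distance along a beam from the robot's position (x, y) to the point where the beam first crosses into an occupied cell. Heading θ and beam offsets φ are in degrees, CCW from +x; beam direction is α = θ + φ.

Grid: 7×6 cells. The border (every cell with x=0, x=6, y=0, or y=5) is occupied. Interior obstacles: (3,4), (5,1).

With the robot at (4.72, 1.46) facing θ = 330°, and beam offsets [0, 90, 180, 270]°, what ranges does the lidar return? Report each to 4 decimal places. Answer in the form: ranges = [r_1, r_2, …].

beam 1: φ=0°, α=330°
  cosα=0.8660 sinα=-0.5000 | (4,1) | tMaxX 0.3233 tMaxY 0.9200 | tΔX 1.1547 tΔY 2.0000
    t=0.3233 [x] (5,1) — stop
  → r_1 = 0.3233
beam 2: φ=90°, α=60°
  cosα=0.5000 sinα=0.8660 | (4,1) | tMaxX 0.5600 tMaxY 0.6235 | tΔX 2.0000 tΔY 1.1547
    t=0.5600 [x] (5,1) — stop
  → r_2 = 0.5600
beam 3: φ=180°, α=150°
  cosα=-0.8660 sinα=0.5000 | (4,1) | tMaxX 0.8314 tMaxY 1.0800 | tΔX 1.1547 tΔY 2.0000
    t=0.8314 [x] (3,1)
    t=1.0800 [y] (3,2)
    t=1.9861 [x] (2,2)
    t=3.0800 [y] (2,3)
    t=3.1408 [x] (1,3)
    t=4.2955 [x] (0,3) — stop
  → r_3 = 4.2955
beam 4: φ=270°, α=240°
  cosα=-0.5000 sinα=-0.8660 | (4,1) | tMaxX 1.4400 tMaxY 0.5312 | tΔX 2.0000 tΔY 1.1547
    t=0.5312 [y] (4,0) — stop
  → r_4 = 0.5312

ranges = [0.3233, 0.5600, 4.2955, 0.5312]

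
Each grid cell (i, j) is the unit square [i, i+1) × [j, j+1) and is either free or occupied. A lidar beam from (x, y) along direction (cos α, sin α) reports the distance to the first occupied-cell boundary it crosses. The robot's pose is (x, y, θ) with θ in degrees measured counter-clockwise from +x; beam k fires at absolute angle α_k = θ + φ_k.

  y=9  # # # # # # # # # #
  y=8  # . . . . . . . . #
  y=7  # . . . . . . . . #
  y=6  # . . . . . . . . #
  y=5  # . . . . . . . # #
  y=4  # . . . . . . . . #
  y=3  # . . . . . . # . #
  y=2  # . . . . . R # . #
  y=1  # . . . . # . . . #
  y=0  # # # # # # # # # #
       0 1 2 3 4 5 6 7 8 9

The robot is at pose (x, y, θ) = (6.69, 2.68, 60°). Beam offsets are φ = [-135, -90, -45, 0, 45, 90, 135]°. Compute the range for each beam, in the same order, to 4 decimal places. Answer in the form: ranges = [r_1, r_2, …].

ranges = [1.7393, 0.3580, 0.3209, 0.6200, 6.5429, 6.5702, 5.8907]

beam 1: φ=-135°, α=285°
  d=(0.2588,-0.9659)  start (6,2)  tX=1.1977 tY=0.7040  stride 1/|dx|=3.8637 1/|dy|=1.0353
    cross y-line → (6,1), t=0.7040
    cross x-line → (7,1), t=1.1977
    cross y-line → (7,0), t=1.7393 (wall)
  → r_1 = 1.7393
beam 2: φ=-90°, α=330°
  d=(0.8660,-0.5000)  start (6,2)  tX=0.3580 tY=1.3600  stride 1/|dx|=1.1547 1/|dy|=2.0000
    cross x-line → (7,2), t=0.3580 (wall)
  → r_2 = 0.3580
beam 3: φ=-45°, α=15°
  d=(0.9659,0.2588)  start (6,2)  tX=0.3209 tY=1.2364  stride 1/|dx|=1.0353 1/|dy|=3.8637
    cross x-line → (7,2), t=0.3209 (wall)
  → r_3 = 0.3209
beam 4: φ=0°, α=60°
  d=(0.5000,0.8660)  start (6,2)  tX=0.6200 tY=0.3695  stride 1/|dx|=2.0000 1/|dy|=1.1547
    cross y-line → (6,3), t=0.3695
    cross x-line → (7,3), t=0.6200 (wall)
  → r_4 = 0.6200
beam 5: φ=45°, α=105°
  d=(-0.2588,0.9659)  start (6,2)  tX=2.6660 tY=0.3313  stride 1/|dx|=3.8637 1/|dy|=1.0353
    cross y-line → (6,3), t=0.3313
    cross y-line → (6,4), t=1.3666
    cross y-line → (6,5), t=2.4018
    cross x-line → (5,5), t=2.6660
    cross y-line → (5,6), t=3.4371
    cross y-line → (5,7), t=4.4724
    cross y-line → (5,8), t=5.5077
    cross x-line → (4,8), t=6.5297
    cross y-line → (4,9), t=6.5429 (wall)
  → r_5 = 6.5429
beam 6: φ=90°, α=150°
  d=(-0.8660,0.5000)  start (6,2)  tX=0.7967 tY=0.6400  stride 1/|dx|=1.1547 1/|dy|=2.0000
    cross y-line → (6,3), t=0.6400
    cross x-line → (5,3), t=0.7967
    cross x-line → (4,3), t=1.9514
    cross y-line → (4,4), t=2.6400
    cross x-line → (3,4), t=3.1061
    cross x-line → (2,4), t=4.2608
    cross y-line → (2,5), t=4.6400
    cross x-line → (1,5), t=5.4155
    cross x-line → (0,5), t=6.5702 (wall)
  → r_6 = 6.5702
beam 7: φ=135°, α=195°
  d=(-0.9659,-0.2588)  start (6,2)  tX=0.7143 tY=2.6273  stride 1/|dx|=1.0353 1/|dy|=3.8637
    cross x-line → (5,2), t=0.7143
    cross x-line → (4,2), t=1.7496
    cross y-line → (4,1), t=2.6273
    cross x-line → (3,1), t=2.7849
    cross x-line → (2,1), t=3.8202
    cross x-line → (1,1), t=4.8554
    cross x-line → (0,1), t=5.8907 (wall)
  → r_7 = 5.8907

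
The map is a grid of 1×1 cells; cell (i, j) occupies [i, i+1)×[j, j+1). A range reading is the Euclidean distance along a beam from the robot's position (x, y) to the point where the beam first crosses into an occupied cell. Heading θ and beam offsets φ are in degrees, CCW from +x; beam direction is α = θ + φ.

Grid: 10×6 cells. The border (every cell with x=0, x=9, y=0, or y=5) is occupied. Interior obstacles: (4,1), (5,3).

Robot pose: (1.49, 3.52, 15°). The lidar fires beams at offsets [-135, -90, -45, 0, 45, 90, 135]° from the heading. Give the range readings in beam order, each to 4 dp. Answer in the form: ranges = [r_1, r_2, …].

beam 1: φ=-135°, α=240°
  dir = (cos 240°, sin 240°) = (-0.5000, -0.8660); from cell (1,3)
  next x-line at t=0.9800, next y-line at t=0.6004; Δt_x=2.0000, Δt_y=1.1547
    y: enter (1,2) at t=0.6004
    x: enter (0,2) at t=0.9800 ← occupied
  → r_1 = 0.9800
beam 2: φ=-90°, α=285°
  dir = (cos 285°, sin 285°) = (0.2588, -0.9659); from cell (1,3)
  next x-line at t=1.9705, next y-line at t=0.5383; Δt_x=3.8637, Δt_y=1.0353
    y: enter (1,2) at t=0.5383
    y: enter (1,1) at t=1.5736
    x: enter (2,1) at t=1.9705
    y: enter (2,0) at t=2.6089 ← occupied
  → r_2 = 2.6089
beam 3: φ=-45°, α=330°
  dir = (cos 330°, sin 330°) = (0.8660, -0.5000); from cell (1,3)
  next x-line at t=0.5889, next y-line at t=1.0400; Δt_x=1.1547, Δt_y=2.0000
    x: enter (2,3) at t=0.5889
    y: enter (2,2) at t=1.0400
    x: enter (3,2) at t=1.7436
    x: enter (4,2) at t=2.8983
    y: enter (4,1) at t=3.0400 ← occupied
  → r_3 = 3.0400
beam 4: φ=0°, α=15°
  dir = (cos 15°, sin 15°) = (0.9659, 0.2588); from cell (1,3)
  next x-line at t=0.5280, next y-line at t=1.8546; Δt_x=1.0353, Δt_y=3.8637
    x: enter (2,3) at t=0.5280
    x: enter (3,3) at t=1.5633
    y: enter (3,4) at t=1.8546
    x: enter (4,4) at t=2.5985
    x: enter (5,4) at t=3.6338
    x: enter (6,4) at t=4.6691
    x: enter (7,4) at t=5.7044
    y: enter (7,5) at t=5.7183 ← occupied
  → r_4 = 5.7183
beam 5: φ=45°, α=60°
  dir = (cos 60°, sin 60°) = (0.5000, 0.8660); from cell (1,3)
  next x-line at t=1.0200, next y-line at t=0.5543; Δt_x=2.0000, Δt_y=1.1547
    y: enter (1,4) at t=0.5543
    x: enter (2,4) at t=1.0200
    y: enter (2,5) at t=1.7090 ← occupied
  → r_5 = 1.7090
beam 6: φ=90°, α=105°
  dir = (cos 105°, sin 105°) = (-0.2588, 0.9659); from cell (1,3)
  next x-line at t=1.8932, next y-line at t=0.4969; Δt_x=3.8637, Δt_y=1.0353
    y: enter (1,4) at t=0.4969
    y: enter (1,5) at t=1.5322 ← occupied
  → r_6 = 1.5322
beam 7: φ=135°, α=150°
  dir = (cos 150°, sin 150°) = (-0.8660, 0.5000); from cell (1,3)
  next x-line at t=0.5658, next y-line at t=0.9600; Δt_x=1.1547, Δt_y=2.0000
    x: enter (0,3) at t=0.5658 ← occupied
  → r_7 = 0.5658

ranges = [0.9800, 2.6089, 3.0400, 5.7183, 1.7090, 1.5322, 0.5658]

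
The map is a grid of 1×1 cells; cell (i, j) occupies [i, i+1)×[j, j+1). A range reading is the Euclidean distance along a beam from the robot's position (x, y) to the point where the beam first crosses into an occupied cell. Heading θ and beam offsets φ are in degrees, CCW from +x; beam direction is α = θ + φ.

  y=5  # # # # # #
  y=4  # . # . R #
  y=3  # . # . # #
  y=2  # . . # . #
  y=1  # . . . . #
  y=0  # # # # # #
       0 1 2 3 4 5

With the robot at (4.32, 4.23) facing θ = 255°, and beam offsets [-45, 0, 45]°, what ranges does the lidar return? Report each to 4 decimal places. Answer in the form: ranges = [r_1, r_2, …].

ranges = [1.5242, 0.2381, 0.2656]

beam 1: φ=-45°, α=210°
  direction (-0.8660, -0.5000); cell (4,4); t to first gridline: x 0.3695, y 0.4600 (then +1.1547 / +2.0000)
    (3,4) via x @ 0.3695
    (3,3) via y @ 0.4600
    (2,3) via x @ 1.5242  # hit
  → r_1 = 1.5242
beam 2: φ=0°, α=255°
  direction (-0.2588, -0.9659); cell (4,4); t to first gridline: x 1.2364, y 0.2381 (then +3.8637 / +1.0353)
    (4,3) via y @ 0.2381  # hit
  → r_2 = 0.2381
beam 3: φ=45°, α=300°
  direction (0.5000, -0.8660); cell (4,4); t to first gridline: x 1.3600, y 0.2656 (then +2.0000 / +1.1547)
    (4,3) via y @ 0.2656  # hit
  → r_3 = 0.2656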